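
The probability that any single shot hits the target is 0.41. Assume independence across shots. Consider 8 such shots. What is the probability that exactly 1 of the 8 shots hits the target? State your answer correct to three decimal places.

0.082

X ~ Binomial(n=8, p=0.41).
P(X=1) = C(8,1) · p^1 · (1−p)^7
= 8 · 0.41 · 0.024887 = 0.08163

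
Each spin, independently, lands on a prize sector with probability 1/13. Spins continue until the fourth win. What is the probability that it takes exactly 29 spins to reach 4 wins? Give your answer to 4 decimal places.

Y = trial on which the fourth success occurs; negative binomial, r=4, p=0.076923.
P(Y=29) = C(28,3) · p^4 · (1−p)^25
= 3276 · 3.5013e-05 · 0.13519 = 0.015507

0.0155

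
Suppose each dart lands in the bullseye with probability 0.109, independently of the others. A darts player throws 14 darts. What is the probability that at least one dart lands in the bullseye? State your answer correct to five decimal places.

0.80126

P(at least one) = 1 − P(none) = 1 − (1 − 0.109)^14
= 1 − 0.1987412 = 0.8012588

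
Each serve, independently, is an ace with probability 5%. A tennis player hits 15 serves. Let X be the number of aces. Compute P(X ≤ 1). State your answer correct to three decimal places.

X ~ Binomial(15, 0.05); P(X ≤ 1) = Σ C(15,k) p^k (1−p)^(15−k) over k:
  k=0: C(15,0)·0.05^0·0.95^15 = 0.46329
  k=1: C(15,1)·0.05^1·0.95^14 = 0.36576
Total = 0.82905

0.829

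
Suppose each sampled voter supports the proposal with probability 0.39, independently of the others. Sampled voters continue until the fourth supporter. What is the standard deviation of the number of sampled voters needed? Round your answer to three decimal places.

Y = total sampled voters until the fourth success; negative binomial with r=4, p=0.39.
SD(Y) = √[r(1−p)/p²] = √(16.04208) = 4.00526

4.005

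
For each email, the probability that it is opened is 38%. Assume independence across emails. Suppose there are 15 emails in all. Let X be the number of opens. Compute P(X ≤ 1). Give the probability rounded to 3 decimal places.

X ~ Binomial(15, 0.38); P(X ≤ 1) = Σ C(15,k) p^k (1−p)^(15−k) over k:
  k=0: C(15,0)·0.38^0·0.62^15 = 0.00077
  k=1: C(15,1)·0.38^1·0.62^14 = 0.00707
Total = 0.00784

0.008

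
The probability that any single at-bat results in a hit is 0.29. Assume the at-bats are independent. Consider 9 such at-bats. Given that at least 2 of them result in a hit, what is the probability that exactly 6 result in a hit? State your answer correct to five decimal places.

0.02276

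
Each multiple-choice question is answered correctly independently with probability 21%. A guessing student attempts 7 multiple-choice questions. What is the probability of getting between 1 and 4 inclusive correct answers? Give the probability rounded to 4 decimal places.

X ~ Binomial(7, 0.21); P(1 ≤ X ≤ 4) = Σ C(7,k) p^k (1−p)^(7−k) over k:
  k=1: C(7,1)·0.21^1·0.79^6 = 0.357339
  k=2: C(7,2)·0.21^2·0.79^5 = 0.284966
  k=3: C(7,3)·0.21^3·0.79^4 = 0.126251
  k=4: C(7,4)·0.21^4·0.79^3 = 0.033560
Total = 0.802116

0.8021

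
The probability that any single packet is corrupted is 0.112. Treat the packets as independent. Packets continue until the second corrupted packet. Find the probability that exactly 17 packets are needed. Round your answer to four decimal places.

0.0338

Y = trial on which the second success occurs; negative binomial, r=2, p=0.112.
P(Y=17) = C(16,1) · p^2 · (1−p)^15
= 16 · 0.012544 · 0.16834 = 0.033787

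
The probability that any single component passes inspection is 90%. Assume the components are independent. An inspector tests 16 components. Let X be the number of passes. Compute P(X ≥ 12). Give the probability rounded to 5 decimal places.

0.98300

X ~ Binomial(16, 0.90); P(X ≥ 12) = Σ C(16,k) p^k (1−p)^(16−k) over k:
  k=12: C(16,12)·0.90^12·0.10^4 = 0.0514022
  k=13: C(16,13)·0.90^13·0.10^3 = 0.1423445
  k=14: C(16,14)·0.90^14·0.10^2 = 0.2745215
  k=15: C(16,15)·0.90^15·0.10^1 = 0.3294258
  k=16: C(16,16)·0.90^16·0.10^0 = 0.1853020
Total = 0.9829960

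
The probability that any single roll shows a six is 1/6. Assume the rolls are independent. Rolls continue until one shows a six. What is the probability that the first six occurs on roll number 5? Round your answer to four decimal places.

Geometric (trials to first success), p = 0.166667.
P(Y = 5) = (1−p)^4 · p = 0.48225 · 0.166667 = 0.080376

0.0804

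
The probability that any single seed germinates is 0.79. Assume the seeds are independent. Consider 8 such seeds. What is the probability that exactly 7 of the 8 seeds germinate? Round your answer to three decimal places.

X ~ Binomial(n=8, p=0.79).
P(X=7) = C(8,7) · p^7 · (1−p)^1
= 8 · 0.19204 · 0.21 = 0.32263

0.323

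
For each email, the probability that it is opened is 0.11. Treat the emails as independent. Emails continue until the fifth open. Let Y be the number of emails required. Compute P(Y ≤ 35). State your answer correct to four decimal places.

Finishing within 35 emails ⇔ at least 5 successes in the first 35. With X ~ Binomial(35, 0.11), P(Y ≤ 35) = 1 − P(X ≤ 4).
  k=0: C(35,0)·0.11^0·0.89^35 = 0.016930
  k=1: C(35,1)·0.11^1·0.89^34 = 0.073235
  k=2: C(35,2)·0.11^2·0.89^33 = 0.153877
  k=3: C(35,3)·0.11^3·0.89^32 = 0.209203
  k=4: C(35,4)·0.11^4·0.89^31 = 0.206852
1 − 0.660097 = 0.339903

0.3399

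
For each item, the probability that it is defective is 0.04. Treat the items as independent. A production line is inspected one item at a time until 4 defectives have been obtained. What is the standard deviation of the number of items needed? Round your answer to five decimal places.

Y = total items until the fourth success; negative binomial with r=4, p=0.04.
SD(Y) = √[r(1−p)/p²] = √(2400.0000000) = 48.9897949

48.98979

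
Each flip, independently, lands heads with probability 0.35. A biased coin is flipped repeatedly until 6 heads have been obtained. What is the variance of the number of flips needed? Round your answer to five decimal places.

Y = total flips until the sixth success; negative binomial with r=6, p=0.35.
Var(Y) = r(1−p)/p² = 6·0.65 / 0.35² = 31.8367347

31.83673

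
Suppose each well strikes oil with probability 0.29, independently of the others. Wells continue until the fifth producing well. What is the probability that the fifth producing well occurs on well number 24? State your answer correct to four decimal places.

0.0271

Y = trial on which the fifth success occurs; negative binomial, r=5, p=0.29.
P(Y=24) = C(23,4) · p^5 · (1−p)^19
= 8855 · 0.0020511 · 0.0014925 = 0.027107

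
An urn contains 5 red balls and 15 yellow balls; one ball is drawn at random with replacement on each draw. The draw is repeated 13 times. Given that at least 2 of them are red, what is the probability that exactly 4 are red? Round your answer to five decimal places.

0.24014

X ~ Binomial(13, 0.25). Want P(X=4 | X≥2) = P(X=4) / P(X≥2).
P(X=4) = C(13,4)·0.25^4·0.75^9 = 0.2097092
P(X≥2) = 1 − 0.0237573 − 0.1029481 = 0.8732946
Ratio = 0.2097092 / 0.8732946 = 0.2401357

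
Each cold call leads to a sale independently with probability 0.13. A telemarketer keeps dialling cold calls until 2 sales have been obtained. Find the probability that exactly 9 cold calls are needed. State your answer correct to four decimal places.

0.0510

Y = trial on which the second success occurs; negative binomial, r=2, p=0.13.
P(Y=9) = C(8,1) · p^2 · (1−p)^7
= 8 · 0.0169 · 0.37725 = 0.051005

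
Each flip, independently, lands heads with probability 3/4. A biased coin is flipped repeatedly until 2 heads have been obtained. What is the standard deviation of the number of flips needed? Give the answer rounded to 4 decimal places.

0.9428

Y = total flips until the second success; negative binomial with r=2, p=0.75.
SD(Y) = √[r(1−p)/p²] = √(0.888889) = 0.942809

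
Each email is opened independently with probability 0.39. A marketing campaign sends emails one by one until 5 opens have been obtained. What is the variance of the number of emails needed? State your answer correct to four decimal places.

20.0526

Y = total emails until the fifth success; negative binomial with r=5, p=0.39.
Var(Y) = r(1−p)/p² = 5·0.61 / 0.39² = 20.052597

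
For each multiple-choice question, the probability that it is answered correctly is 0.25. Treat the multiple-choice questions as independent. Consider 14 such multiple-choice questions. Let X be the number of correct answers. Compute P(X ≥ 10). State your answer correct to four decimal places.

0.0003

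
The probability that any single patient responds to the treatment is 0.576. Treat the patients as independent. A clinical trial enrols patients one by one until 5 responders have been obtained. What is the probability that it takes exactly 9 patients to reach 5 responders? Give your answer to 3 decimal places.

Y = trial on which the fifth success occurs; negative binomial, r=5, p=0.576.
P(Y=9) = C(8,4) · p^5 · (1−p)^4
= 70 · 0.063403 · 0.032319 = 0.14344

0.143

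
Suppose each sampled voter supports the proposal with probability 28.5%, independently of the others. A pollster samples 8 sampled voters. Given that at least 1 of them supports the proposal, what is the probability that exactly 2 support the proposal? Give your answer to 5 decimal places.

X ~ Binomial(8, 0.285). Want P(X=2 | X≥1) = P(X=2) / P(X≥1).
P(X=2) = C(8,2)·0.285^2·0.715^6 = 0.3038673
P(X≥1) = 1 − 0.0683043 = 0.9316957
Ratio = 0.3038673 / 0.9316957 = 0.3261444

0.32614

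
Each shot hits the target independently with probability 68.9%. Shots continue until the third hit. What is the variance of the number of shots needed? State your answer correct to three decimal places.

1.965

Y = total shots until the third success; negative binomial with r=3, p=0.689.
Var(Y) = r(1−p)/p² = 3·0.311 / 0.689² = 1.96536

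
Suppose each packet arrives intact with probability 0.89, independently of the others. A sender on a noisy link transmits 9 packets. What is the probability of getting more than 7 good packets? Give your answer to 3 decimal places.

X ~ Binomial(9, 0.89); P(X ≥ 8) = Σ C(9,k) p^k (1−p)^(9−k) over k:
  k=8: C(9,8)·0.89^8·0.11^1 = 0.38972
  k=9: C(9,9)·0.89^9·0.11^0 = 0.35036
Total = 0.74008

0.740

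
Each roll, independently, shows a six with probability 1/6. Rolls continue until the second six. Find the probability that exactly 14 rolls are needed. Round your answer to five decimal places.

Y = trial on which the second success occurs; negative binomial, r=2, p=0.166667.
P(Y=14) = C(13,1) · p^2 · (1−p)^12
= 13 · 0.027778 · 0.11216 = 0.0405010

0.04050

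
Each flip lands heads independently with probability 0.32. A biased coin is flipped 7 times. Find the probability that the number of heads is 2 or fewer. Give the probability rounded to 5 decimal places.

X ~ Binomial(7, 0.32); P(X ≤ 2) = Σ C(7,k) p^k (1−p)^(7−k) over k:
  k=0: C(7,0)·0.32^0·0.68^7 = 0.0672299
  k=1: C(7,1)·0.32^1·0.68^6 = 0.2214632
  k=2: C(7,2)·0.32^2·0.68^5 = 0.3126539
Total = 0.6013469

0.60135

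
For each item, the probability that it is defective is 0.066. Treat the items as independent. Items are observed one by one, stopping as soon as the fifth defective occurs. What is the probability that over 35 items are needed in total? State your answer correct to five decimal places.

Needing more than 35 items ⇔ fewer than 5 successes in the first 35. With X ~ Binomial(35, 0.066), P(Y > 35) = P(X ≤ 4).
  k=0: C(35,0)·0.066^0·0.934^35 = 0.0916517
  k=1: C(35,1)·0.066^1·0.934^34 = 0.2266761
  k=2: C(35,2)·0.066^2·0.934^33 = 0.2723026
  k=3: C(35,3)·0.066^3·0.934^32 = 0.2116613
  k=4: C(35,4)·0.066^4·0.934^31 = 0.1196544
P(X ≤ 4) = 0.9219461

0.92195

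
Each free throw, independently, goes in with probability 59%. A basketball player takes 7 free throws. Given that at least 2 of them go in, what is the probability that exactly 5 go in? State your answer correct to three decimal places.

0.258

X ~ Binomial(7, 0.59). Want P(X=5 | X≥2) = P(X=5) / P(X≥2).
P(X=5) = C(7,5)·0.59^5·0.41^2 = 0.25238
P(X≥2) = 1 − 0.00195 − 0.01962 = 0.97843
Ratio = 0.25238 / 0.97843 = 0.25794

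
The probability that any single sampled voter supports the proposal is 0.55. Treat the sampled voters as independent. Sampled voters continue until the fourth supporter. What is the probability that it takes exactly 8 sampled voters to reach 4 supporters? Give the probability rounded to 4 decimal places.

Y = trial on which the fourth success occurs; negative binomial, r=4, p=0.55.
P(Y=8) = C(7,3) · p^4 · (1−p)^4
= 35 · 0.091506 · 0.041006 = 0.131331

0.1313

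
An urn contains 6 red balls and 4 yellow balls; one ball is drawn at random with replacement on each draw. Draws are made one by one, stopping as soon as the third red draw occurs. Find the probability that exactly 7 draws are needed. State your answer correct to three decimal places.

Y = trial on which the third success occurs; negative binomial, r=3, p=0.60.
P(Y=7) = C(6,2) · p^3 · (1−p)^4
= 15 · 0.216 · 0.0256 = 0.08294

0.083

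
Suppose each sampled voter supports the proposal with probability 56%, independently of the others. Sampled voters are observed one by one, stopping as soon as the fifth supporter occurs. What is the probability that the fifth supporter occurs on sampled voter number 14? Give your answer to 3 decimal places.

0.024

Y = trial on which the fifth success occurs; negative binomial, r=5, p=0.56.
P(Y=14) = C(13,4) · p^5 · (1−p)^9
= 715 · 0.055073 · 0.00061812 = 0.02434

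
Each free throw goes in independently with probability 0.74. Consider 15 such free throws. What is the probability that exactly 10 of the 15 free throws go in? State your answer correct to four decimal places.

0.1757

X ~ Binomial(n=15, p=0.74).
P(X=10) = C(15,10) · p^10 · (1−p)^5
= 3003 · 0.04924 · 0.0011881 = 0.175687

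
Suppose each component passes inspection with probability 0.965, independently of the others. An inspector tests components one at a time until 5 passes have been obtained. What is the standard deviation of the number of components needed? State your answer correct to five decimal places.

0.43350

Y = total components until the fifth success; negative binomial with r=5, p=0.965.
SD(Y) = √[r(1−p)/p²] = √(0.1879245) = 0.4335026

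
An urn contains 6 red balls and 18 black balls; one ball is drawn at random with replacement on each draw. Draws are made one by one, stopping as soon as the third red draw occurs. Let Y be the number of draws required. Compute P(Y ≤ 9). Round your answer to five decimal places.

Finishing within 9 draws ⇔ at least 3 successes in the first 9. With X ~ Binomial(9, 0.25), P(Y ≤ 9) = 1 − P(X ≤ 2).
  k=0: C(9,0)·0.25^0·0.75^9 = 0.0750847
  k=1: C(9,1)·0.25^1·0.75^8 = 0.2252541
  k=2: C(9,2)·0.25^2·0.75^7 = 0.3003387
1 − 0.6006775 = 0.3993225

0.39932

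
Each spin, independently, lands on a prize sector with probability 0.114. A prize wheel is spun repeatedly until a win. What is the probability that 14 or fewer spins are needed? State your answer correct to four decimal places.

Y = number of spins to the first success; geometric, p = 0.114.
P(Y ≤ 14) = 1 − (1−p)^14 = 1 − 0.183684 = 0.816316

0.8163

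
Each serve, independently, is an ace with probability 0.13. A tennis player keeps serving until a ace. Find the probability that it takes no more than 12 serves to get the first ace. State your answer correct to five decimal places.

Y = number of serves to the first success; geometric, p = 0.13.
P(Y ≤ 12) = 1 − (1−p)^12 = 1 − 0.1880317 = 0.8119683

0.81197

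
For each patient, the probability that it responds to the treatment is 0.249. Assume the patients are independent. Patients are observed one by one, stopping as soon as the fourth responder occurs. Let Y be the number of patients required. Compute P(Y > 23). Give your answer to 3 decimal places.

Needing more than 23 patients ⇔ fewer than 4 successes in the first 23. With X ~ Binomial(23, 0.249), P(Y > 23) = P(X ≤ 3).
  k=0: C(23,0)·0.249^0·0.751^23 = 0.00138
  k=1: C(23,1)·0.249^1·0.751^22 = 0.01052
  k=2: C(23,2)·0.249^2·0.751^21 = 0.03837
  k=3: C(23,3)·0.249^3·0.751^20 = 0.08905
P(X ≤ 3) = 0.13931

0.139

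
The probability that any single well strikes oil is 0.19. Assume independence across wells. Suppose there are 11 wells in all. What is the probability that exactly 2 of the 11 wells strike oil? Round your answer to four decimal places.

X ~ Binomial(n=11, p=0.19).
P(X=2) = C(11,2) · p^2 · (1−p)^9
= 55 · 0.0361 · 0.15009 = 0.298013

0.2980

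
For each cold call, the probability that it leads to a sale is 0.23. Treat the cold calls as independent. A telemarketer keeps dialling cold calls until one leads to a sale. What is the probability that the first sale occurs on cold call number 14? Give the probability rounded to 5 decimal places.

0.00769

Geometric (trials to first success), p = 0.23.
P(Y = 14) = (1−p)^13 · p = 0.033449 · 0.23 = 0.0076932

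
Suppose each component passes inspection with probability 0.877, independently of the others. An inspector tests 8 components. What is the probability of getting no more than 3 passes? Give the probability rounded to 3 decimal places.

0.001

X ~ Binomial(8, 0.877); P(X ≤ 3) = Σ C(8,k) p^k (1−p)^(8−k) over k:
  k=0: C(8,0)·0.877^0·0.123^8 = 0.00000
  k=1: C(8,1)·0.877^1·0.123^7 = 0.00000
  k=2: C(8,2)·0.877^2·0.123^6 = 0.00007
  k=3: C(8,3)·0.877^3·0.123^5 = 0.00106
Total = 0.00114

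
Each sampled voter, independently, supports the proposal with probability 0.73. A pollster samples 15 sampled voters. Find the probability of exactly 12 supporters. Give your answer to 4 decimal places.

0.2051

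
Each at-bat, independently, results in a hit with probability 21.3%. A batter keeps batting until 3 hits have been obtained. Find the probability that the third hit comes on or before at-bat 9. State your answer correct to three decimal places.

0.297

Finishing within 9 at-bats ⇔ at least 3 successes in the first 9. With X ~ Binomial(9, 0.213), P(Y ≤ 9) = 1 − P(X ≤ 2).
  k=0: C(9,0)·0.213^0·0.787^9 = 0.11582
  k=1: C(9,1)·0.213^1·0.787^8 = 0.28211
  k=2: C(9,2)·0.213^2·0.787^7 = 0.30541
1 − 0.70334 = 0.29666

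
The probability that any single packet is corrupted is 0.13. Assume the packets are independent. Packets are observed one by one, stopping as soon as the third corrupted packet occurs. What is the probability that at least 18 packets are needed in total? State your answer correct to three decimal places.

0.616

Needing more than 17 packets ⇔ fewer than 3 successes in the first 17. With X ~ Binomial(17, 0.13), P(Y > 17) = P(X ≤ 2).
  k=0: C(17,0)·0.13^0·0.87^17 = 0.09372
  k=1: C(17,1)·0.13^1·0.87^16 = 0.23807
  k=2: C(17,2)·0.13^2·0.87^15 = 0.28459
P(X ≤ 2) = 0.61637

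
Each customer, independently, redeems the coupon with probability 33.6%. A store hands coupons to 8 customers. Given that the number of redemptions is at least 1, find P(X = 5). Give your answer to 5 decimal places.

0.07297

X ~ Binomial(8, 0.336). Want P(X=5 | X≥1) = P(X=5) / P(X≥1).
P(X=5) = C(8,5)·0.336^5·0.664^3 = 0.0702083
P(X≥1) = 1 − 0.0377872 = 0.9622128
Ratio = 0.0702083 / 0.9622128 = 0.0729655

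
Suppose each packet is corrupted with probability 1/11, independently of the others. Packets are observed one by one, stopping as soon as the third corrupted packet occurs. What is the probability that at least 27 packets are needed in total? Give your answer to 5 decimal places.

0.57475

Needing more than 26 packets ⇔ fewer than 3 successes in the first 26. With X ~ Binomial(26, 0.090909), P(Y > 26) = P(X ≤ 2).
  k=0: C(26,0)·0.090909^0·0.909091^26 = 0.0839055
  k=1: C(26,1)·0.090909^1·0.909091^25 = 0.2181542
  k=2: C(26,2)·0.090909^2·0.909091^24 = 0.2726927
P(X ≤ 2) = 0.5747524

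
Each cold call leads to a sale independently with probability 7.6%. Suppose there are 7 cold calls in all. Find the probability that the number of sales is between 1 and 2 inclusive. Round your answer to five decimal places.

0.41279

X ~ Binomial(7, 0.076); P(1 ≤ X ≤ 2) = Σ C(7,k) p^k (1−p)^(7−k) over k:
  k=1: C(7,1)·0.076^1·0.924^6 = 0.3310880
  k=2: C(7,2)·0.076^2·0.924^5 = 0.0816970
Total = 0.4127851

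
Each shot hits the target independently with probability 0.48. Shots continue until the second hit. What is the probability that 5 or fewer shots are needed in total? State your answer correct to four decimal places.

0.7865

Finishing within 5 shots ⇔ at least 2 successes in the first 5. With X ~ Binomial(5, 0.48), P(Y ≤ 5) = 1 − P(X ≤ 1).
  k=0: C(5,0)·0.48^0·0.52^5 = 0.038020
  k=1: C(5,1)·0.48^1·0.52^4 = 0.175479
1 − 0.213499 = 0.786501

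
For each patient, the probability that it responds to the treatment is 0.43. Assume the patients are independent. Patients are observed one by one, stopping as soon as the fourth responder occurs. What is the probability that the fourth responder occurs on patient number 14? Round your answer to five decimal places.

0.03540

Y = trial on which the fourth success occurs; negative binomial, r=4, p=0.43.
P(Y=14) = C(13,3) · p^4 · (1−p)^10
= 286 · 0.034188 · 0.0036203 = 0.0353988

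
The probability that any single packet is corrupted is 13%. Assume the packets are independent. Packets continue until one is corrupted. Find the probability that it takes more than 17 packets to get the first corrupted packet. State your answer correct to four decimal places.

0.0937

Y = number of packets to the first success; geometric, p = 0.13.
P(Y > 17) = P(first 17 all fail) = (1−p)^17 = 0.093719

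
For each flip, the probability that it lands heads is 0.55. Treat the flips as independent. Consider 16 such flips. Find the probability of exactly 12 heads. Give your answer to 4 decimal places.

0.0572

X ~ Binomial(n=16, p=0.55).
P(X=12) = C(16,12) · p^12 · (1−p)^4
= 1820 · 0.00076622 · 0.041006 = 0.057184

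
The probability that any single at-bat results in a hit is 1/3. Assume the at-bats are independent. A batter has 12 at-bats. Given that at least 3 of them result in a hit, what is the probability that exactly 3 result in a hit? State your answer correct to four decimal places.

X ~ Binomial(12, 0.333333). Want P(X=3 | X≥3) = P(X=3) / P(X≥3).
P(X=3) = C(12,3)·0.333333^3·0.666667^9 = 0.211952
P(X≥3) = 1 − 0.007707 − 0.046244 − 0.127171 = 0.818877
Ratio = 0.211952 / 0.818877 = 0.258832

0.2588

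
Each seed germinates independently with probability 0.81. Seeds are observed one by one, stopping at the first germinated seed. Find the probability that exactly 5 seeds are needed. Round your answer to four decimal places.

0.0011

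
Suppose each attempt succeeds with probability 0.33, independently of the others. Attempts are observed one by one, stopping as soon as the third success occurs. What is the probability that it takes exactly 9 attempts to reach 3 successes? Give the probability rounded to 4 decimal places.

Y = trial on which the third success occurs; negative binomial, r=3, p=0.33.
P(Y=9) = C(8,2) · p^3 · (1−p)^6
= 28 · 0.035937 · 0.090458 = 0.091022

0.0910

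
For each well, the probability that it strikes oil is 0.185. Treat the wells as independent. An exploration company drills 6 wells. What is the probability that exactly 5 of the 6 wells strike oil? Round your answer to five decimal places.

X ~ Binomial(n=6, p=0.185).
P(X=5) = C(6,5) · p^5 · (1−p)^1
= 6 · 0.0002167 · 0.815 = 0.0010597

0.00106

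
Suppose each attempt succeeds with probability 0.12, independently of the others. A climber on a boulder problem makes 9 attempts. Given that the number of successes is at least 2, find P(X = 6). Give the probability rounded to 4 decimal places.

X ~ Binomial(9, 0.12). Want P(X=6 | X≥2) = P(X=6) / P(X≥2).
P(X=6) = C(9,6)·0.12^6·0.88^3 = 0.000171
P(X≥2) = 1 − 0.316478 − 0.388405 = 0.295116
Ratio = 0.000171 / 0.295116 = 0.000579

0.0006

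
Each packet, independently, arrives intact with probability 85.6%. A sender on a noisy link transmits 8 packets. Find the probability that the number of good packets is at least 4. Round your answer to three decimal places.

0.998

X ~ Binomial(8, 0.856); P(X ≥ 4) = Σ C(8,k) p^k (1−p)^(8−k) over k:
  k=4: C(8,4)·0.856^4·0.144^4 = 0.01616
  k=5: C(8,5)·0.856^5·0.144^3 = 0.07685
  k=6: C(8,6)·0.856^6·0.144^2 = 0.22842
  k=7: C(8,7)·0.856^7·0.144^1 = 0.38794
  k=8: C(8,8)·0.856^8·0.144^0 = 0.28826
Total = 0.99763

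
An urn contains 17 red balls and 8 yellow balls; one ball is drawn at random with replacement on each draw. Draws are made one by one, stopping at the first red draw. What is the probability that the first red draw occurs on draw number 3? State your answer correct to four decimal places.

0.0696

Geometric (trials to first success), p = 0.68.
P(Y = 3) = (1−p)^2 · p = 0.1024 · 0.68 = 0.069632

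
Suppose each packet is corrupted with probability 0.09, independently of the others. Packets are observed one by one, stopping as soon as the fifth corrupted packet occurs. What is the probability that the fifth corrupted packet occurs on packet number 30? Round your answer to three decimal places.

0.013

Y = trial on which the fifth success occurs; negative binomial, r=5, p=0.09.
P(Y=30) = C(29,4) · p^5 · (1−p)^25
= 23751 · 5.9049e-06 · 0.094631 = 0.01327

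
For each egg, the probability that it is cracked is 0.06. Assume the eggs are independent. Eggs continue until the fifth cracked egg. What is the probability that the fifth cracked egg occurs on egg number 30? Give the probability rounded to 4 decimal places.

Y = trial on which the fifth success occurs; negative binomial, r=5, p=0.06.
P(Y=30) = C(29,4) · p^5 · (1−p)^25
= 23751 · 7.776e-07 · 0.21291 = 0.003932

0.0039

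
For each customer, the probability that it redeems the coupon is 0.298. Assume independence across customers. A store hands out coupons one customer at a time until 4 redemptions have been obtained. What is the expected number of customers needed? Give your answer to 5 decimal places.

Y = total customers until the fourth success; negative binomial with r=4, p=0.298.
E[Y] = r / p = 4 / 0.298 = 13.4228188

13.42282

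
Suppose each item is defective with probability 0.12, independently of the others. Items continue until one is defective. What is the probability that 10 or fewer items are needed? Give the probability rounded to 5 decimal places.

0.72150

Y = number of items to the first success; geometric, p = 0.12.
P(Y ≤ 10) = 1 − (1−p)^10 = 1 − 0.2785010 = 0.7214990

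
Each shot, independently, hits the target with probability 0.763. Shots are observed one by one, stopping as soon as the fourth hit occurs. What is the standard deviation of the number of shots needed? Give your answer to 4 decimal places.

1.2761

Y = total shots until the fourth success; negative binomial with r=4, p=0.763.
SD(Y) = √[r(1−p)/p²] = √(1.628393) = 1.276085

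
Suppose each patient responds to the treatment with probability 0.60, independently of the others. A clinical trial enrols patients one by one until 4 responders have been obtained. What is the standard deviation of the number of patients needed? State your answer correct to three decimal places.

2.108

Y = total patients until the fourth success; negative binomial with r=4, p=0.60.
SD(Y) = √[r(1−p)/p²] = √(4.44444) = 2.10819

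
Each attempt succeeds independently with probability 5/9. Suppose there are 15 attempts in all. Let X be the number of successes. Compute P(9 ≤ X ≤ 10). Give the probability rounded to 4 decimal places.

X ~ Binomial(15, 0.555556); P(9 ≤ X ≤ 10) = Σ C(15,k) p^k (1−p)^(15−k) over k:
  k=9: C(15,9)·0.555556^9·0.444444^6 = 0.194472
  k=10: C(15,10)·0.555556^10·0.444444^5 = 0.145854
Total = 0.340325

0.3403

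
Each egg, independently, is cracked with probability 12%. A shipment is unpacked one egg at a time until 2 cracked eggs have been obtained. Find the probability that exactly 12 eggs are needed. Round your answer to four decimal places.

0.0441

Y = trial on which the second success occurs; negative binomial, r=2, p=0.12.
P(Y=12) = C(11,1) · p^2 · (1−p)^10
= 11 · 0.0144 · 0.2785 = 0.044115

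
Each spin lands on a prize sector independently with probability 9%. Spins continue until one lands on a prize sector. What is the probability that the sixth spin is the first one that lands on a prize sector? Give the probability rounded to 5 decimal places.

Geometric (trials to first success), p = 0.09.
P(Y = 6) = (1−p)^5 · p = 0.62403 · 0.09 = 0.0561629

0.05616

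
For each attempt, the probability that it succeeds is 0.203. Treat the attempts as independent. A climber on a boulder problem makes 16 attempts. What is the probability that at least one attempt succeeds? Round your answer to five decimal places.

P(at least one) = 1 − P(none) = 1 − (1 − 0.203)^16
= 1 − 0.0265053 = 0.9734947

0.97349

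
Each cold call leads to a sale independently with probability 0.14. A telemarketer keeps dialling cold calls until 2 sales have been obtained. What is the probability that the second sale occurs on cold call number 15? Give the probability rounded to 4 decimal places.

Y = trial on which the second success occurs; negative binomial, r=2, p=0.14.
P(Y=15) = C(14,1) · p^2 · (1−p)^13
= 14 · 0.0196 · 0.14076 = 0.038625

0.0386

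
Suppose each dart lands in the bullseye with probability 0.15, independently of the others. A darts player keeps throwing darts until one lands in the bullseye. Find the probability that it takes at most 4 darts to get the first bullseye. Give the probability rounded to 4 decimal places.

0.4780

Y = number of darts to the first success; geometric, p = 0.15.
P(Y ≤ 4) = 1 − (1−p)^4 = 1 − 0.522006 = 0.477994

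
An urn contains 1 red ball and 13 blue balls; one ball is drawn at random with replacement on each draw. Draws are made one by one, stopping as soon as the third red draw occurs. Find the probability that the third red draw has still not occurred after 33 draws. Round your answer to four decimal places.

0.5775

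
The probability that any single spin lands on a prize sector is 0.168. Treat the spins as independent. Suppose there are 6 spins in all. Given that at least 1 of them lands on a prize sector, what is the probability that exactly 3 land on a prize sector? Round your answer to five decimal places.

X ~ Binomial(6, 0.168). Want P(X=3 | X≥1) = P(X=3) / P(X≥1).
P(X=3) = C(6,3)·0.168^3·0.832^3 = 0.0546170
P(X≥1) = 1 − 0.3316958 = 0.6683042
Ratio = 0.0546170 / 0.6683042 = 0.0817248

0.08172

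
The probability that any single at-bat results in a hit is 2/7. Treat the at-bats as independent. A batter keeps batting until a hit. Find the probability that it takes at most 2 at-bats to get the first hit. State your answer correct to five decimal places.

Y = number of at-bats to the first success; geometric, p = 0.285714.
P(Y ≤ 2) = 1 − (1−p)^2 = 1 − 0.5102041 = 0.4897959

0.48980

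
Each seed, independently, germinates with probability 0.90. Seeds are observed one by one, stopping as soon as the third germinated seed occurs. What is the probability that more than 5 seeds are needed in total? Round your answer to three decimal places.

0.009

Needing more than 5 seeds ⇔ fewer than 3 successes in the first 5. With X ~ Binomial(5, 0.90), P(Y > 5) = P(X ≤ 2).
  k=0: C(5,0)·0.90^0·0.10^5 = 0.00001
  k=1: C(5,1)·0.90^1·0.10^4 = 0.00045
  k=2: C(5,2)·0.90^2·0.10^3 = 0.00810
P(X ≤ 2) = 0.00856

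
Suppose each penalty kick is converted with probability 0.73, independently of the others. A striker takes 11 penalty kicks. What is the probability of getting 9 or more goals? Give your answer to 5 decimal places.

X ~ Binomial(11, 0.73); P(X ≥ 9) = Σ C(11,k) p^k (1−p)^(11−k) over k:
  k=9: C(11,9)·0.73^9·0.27^2 = 0.2360456
  k=10: C(11,10)·0.73^10·0.27^1 = 0.1276395
  k=11: C(11,11)·0.73^11·0.27^0 = 0.0313727
Total = 0.3950578

0.39506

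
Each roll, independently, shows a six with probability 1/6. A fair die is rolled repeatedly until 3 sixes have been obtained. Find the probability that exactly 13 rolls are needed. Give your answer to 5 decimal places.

0.04935

Y = trial on which the third success occurs; negative binomial, r=3, p=0.166667.
P(Y=13) = C(12,2) · p^3 · (1−p)^10
= 66 · 0.0046296 · 0.16151 = 0.0493489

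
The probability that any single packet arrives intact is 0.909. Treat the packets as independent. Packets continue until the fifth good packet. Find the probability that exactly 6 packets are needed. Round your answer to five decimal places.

Y = trial on which the fifth success occurs; negative binomial, r=5, p=0.909.
P(Y=6) = C(5,4) · p^5 · (1−p)^1
= 5 · 0.62061 · 0.091 = 0.2823780

0.28238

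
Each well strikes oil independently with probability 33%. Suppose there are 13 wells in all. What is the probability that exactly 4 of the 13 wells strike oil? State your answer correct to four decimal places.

0.2307

X ~ Binomial(n=13, p=0.33).
P(X=4) = C(13,4) · p^4 · (1−p)^9
= 715 · 0.011859 · 0.027207 = 0.230693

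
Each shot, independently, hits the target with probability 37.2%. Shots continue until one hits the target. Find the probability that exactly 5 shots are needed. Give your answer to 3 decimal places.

0.058

Geometric (trials to first success), p = 0.372.
P(Y = 5) = (1−p)^4 · p = 0.15554 · 0.372 = 0.05786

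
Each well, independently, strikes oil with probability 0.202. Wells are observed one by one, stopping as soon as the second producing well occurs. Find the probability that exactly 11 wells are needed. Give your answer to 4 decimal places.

0.0535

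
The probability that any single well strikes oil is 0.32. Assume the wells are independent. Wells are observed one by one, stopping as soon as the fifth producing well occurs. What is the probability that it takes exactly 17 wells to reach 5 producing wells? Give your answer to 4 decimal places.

0.0597

Y = trial on which the fifth success occurs; negative binomial, r=5, p=0.32.
P(Y=17) = C(16,4) · p^5 · (1−p)^12
= 1820 · 0.0033554 · 0.0097748 = 0.059694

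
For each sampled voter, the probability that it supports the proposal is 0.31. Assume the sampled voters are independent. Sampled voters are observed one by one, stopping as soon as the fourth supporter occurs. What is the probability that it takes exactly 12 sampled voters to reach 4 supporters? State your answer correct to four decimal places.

Y = trial on which the fourth success occurs; negative binomial, r=4, p=0.31.
P(Y=12) = C(11,3) · p^4 · (1−p)^8
= 165 · 0.0092352 · 0.05138 = 0.078293

0.0783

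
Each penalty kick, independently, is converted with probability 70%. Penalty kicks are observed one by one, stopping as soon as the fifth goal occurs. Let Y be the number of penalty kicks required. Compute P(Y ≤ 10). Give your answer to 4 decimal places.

0.9527

Finishing within 10 penalty kicks ⇔ at least 5 successes in the first 10. With X ~ Binomial(10, 0.70), P(Y ≤ 10) = 1 − P(X ≤ 4).
  k=0: C(10,0)·0.70^0·0.30^10 = 0.000006
  k=1: C(10,1)·0.70^1·0.30^9 = 0.000138
  k=2: C(10,2)·0.70^2·0.30^8 = 0.001447
  k=3: C(10,3)·0.70^3·0.30^7 = 0.009002
  k=4: C(10,4)·0.70^4·0.30^6 = 0.036757
1 − 0.047349 = 0.952651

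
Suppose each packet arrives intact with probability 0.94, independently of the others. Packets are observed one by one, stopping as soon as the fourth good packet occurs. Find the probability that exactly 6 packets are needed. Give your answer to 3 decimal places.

0.028

Y = trial on which the fourth success occurs; negative binomial, r=4, p=0.94.
P(Y=6) = C(5,3) · p^4 · (1−p)^2
= 10 · 0.78075 · 0.0036 = 0.02811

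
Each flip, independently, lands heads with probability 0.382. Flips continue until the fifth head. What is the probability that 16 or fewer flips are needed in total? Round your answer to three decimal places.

Finishing within 16 flips ⇔ at least 5 successes in the first 16. With X ~ Binomial(16, 0.382), P(Y ≤ 16) = 1 − P(X ≤ 4).
  k=0: C(16,0)·0.382^0·0.618^16 = 0.00045
  k=1: C(16,1)·0.382^1·0.618^15 = 0.00448
  k=2: C(16,2)·0.382^2·0.618^14 = 0.02076
  k=3: C(16,3)·0.382^3·0.618^13 = 0.05987
  k=4: C(16,4)·0.382^4·0.618^12 = 0.12028
1 − 0.20584 = 0.79416

0.794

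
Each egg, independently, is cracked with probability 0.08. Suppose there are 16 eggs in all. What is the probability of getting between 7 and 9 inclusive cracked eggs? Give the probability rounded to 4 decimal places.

0.0001

X ~ Binomial(16, 0.08); P(7 ≤ X ≤ 9) = Σ C(16,k) p^k (1−p)^(16−k) over k:
  k=7: C(16,7)·0.08^7·0.92^9 = 0.000113
  k=8: C(16,8)·0.08^8·0.92^8 = 0.000011
  k=9: C(16,9)·0.08^9·0.92^7 = 0.000001
Total = 0.000125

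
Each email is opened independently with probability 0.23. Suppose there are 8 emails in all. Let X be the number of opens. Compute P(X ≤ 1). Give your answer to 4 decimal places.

X ~ Binomial(8, 0.23); P(X ≤ 1) = Σ C(8,k) p^k (1−p)^(8−k) over k:
  k=0: C(8,0)·0.23^0·0.77^8 = 0.123574
  k=1: C(8,1)·0.23^1·0.77^7 = 0.295293
Total = 0.418866

0.4189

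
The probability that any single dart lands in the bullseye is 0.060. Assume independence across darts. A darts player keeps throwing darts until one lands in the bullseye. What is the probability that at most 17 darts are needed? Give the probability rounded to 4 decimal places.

0.6507

Y = number of darts to the first success; geometric, p = 0.06.
P(Y ≤ 17) = 1 − (1−p)^17 = 1 − 0.349280 = 0.650720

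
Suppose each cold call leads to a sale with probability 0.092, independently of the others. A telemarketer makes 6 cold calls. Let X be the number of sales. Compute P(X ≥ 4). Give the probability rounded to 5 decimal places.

0.00092

X ~ Binomial(6, 0.092); P(X ≥ 4) = Σ C(6,k) p^k (1−p)^(6−k) over k:
  k=4: C(6,4)·0.092^4·0.908^2 = 0.0008860
  k=5: C(6,5)·0.092^5·0.908^1 = 0.0000359
  k=6: C(6,6)·0.092^6·0.908^0 = 0.0000006
Total = 0.0009225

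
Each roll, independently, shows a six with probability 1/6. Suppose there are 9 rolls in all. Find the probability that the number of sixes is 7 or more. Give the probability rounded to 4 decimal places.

X ~ Binomial(9, 0.166667); P(X ≥ 7) = Σ C(9,k) p^k (1−p)^(9−k) over k:
  k=7: C(9,7)·0.166667^7·0.833333^2 = 0.000089
  k=8: C(9,8)·0.166667^8·0.833333^1 = 0.000004
  k=9: C(9,9)·0.166667^9·0.833333^0 = 0.000000
Total = 0.000094

0.0001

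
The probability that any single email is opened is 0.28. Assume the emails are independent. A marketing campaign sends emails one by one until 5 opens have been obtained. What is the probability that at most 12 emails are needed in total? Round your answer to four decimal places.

0.2254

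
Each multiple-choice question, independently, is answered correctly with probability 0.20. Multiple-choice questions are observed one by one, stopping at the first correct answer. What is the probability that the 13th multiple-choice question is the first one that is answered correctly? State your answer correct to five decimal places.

0.01374

Geometric (trials to first success), p = 0.20.
P(Y = 13) = (1−p)^12 · p = 0.068719 · 0.20 = 0.0137439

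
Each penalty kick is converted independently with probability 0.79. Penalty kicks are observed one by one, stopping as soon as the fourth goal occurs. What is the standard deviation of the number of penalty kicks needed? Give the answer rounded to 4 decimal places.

1.1601

Y = total penalty kicks until the fourth success; negative binomial with r=4, p=0.79.
SD(Y) = √[r(1−p)/p²] = √(1.345938) = 1.160146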